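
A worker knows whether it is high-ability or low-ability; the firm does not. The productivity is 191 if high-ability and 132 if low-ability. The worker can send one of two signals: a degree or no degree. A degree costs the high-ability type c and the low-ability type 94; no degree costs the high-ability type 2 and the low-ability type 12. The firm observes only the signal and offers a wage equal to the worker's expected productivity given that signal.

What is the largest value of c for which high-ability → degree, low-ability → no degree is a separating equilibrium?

61

Under separation: degree → high-ability (pays 191); no degree → low-ability (pays 132).
Low-ability: 132 − 12 = 120 ≥ 191 − 94 = 97. Holds regardless of c. ✓
High-ability: 191 − c ≥ 132 − 2, so c ≤ 191 − 130 = 61.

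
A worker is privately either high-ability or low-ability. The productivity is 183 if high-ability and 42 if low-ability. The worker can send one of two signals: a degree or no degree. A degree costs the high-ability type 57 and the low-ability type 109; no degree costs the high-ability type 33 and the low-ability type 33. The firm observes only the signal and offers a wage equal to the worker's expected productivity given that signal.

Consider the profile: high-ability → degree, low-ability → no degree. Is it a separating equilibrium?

No

Under separation the firm infers type exactly: degree → high-ability (pays 183), no degree → low-ability (pays 42).
High-ability: degree gives 183 − 57 = 126; no degree gives 42 − 33 = 9. No deviation. ✓
Low-ability: no degree gives 42 − 33 = 9; degree gives 183 − 109 = 74. Would deviate. ✗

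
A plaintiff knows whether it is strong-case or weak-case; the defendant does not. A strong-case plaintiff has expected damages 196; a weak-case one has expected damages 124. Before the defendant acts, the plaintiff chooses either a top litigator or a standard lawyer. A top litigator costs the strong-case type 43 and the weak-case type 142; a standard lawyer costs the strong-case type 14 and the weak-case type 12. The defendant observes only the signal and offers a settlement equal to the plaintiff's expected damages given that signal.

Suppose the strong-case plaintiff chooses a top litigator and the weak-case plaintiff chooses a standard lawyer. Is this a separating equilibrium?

Yes

If types separate, top litigator earns payment 196 and standard lawyer earns 124.
Strong-case: top litigator gives 196 − 43 = 153; standard lawyer gives 124 − 14 = 110. No deviation. ✓
Weak-case: standard lawyer gives 124 − 12 = 112; top litigator gives 196 − 142 = 54. No deviation. ✓
Neither type gains from mimicking the other.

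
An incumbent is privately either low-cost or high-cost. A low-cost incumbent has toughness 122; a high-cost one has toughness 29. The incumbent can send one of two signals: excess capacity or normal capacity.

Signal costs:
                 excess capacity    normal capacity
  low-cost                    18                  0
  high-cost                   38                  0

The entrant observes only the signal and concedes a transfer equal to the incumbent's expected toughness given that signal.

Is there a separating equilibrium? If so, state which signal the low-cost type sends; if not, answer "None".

None

Try low-cost → excess capacity, high-cost → normal capacity:
  If types separate, excess capacity earns payment 122 and normal capacity earns 29.
  Low-cost: excess capacity gives 122 − 18 = 104; normal capacity gives 29 − 0 = 29. No deviation. ✓
  High-cost: normal capacity gives 29 − 0 = 29; excess capacity gives 122 − 38 = 84. Would deviate. ✗
Try low-cost → normal capacity, high-cost → excess capacity:
  If types separate, normal capacity earns payment 122 and excess capacity earns 29.
  Low-cost: normal capacity gives 122 − 0 = 122; excess capacity gives 29 − 18 = 11. No deviation. ✓
  High-cost: excess capacity gives 29 − 38 = -9; normal capacity gives 122 − 0 = 122. Would deviate. ✗
Neither assignment is incentive-compatible.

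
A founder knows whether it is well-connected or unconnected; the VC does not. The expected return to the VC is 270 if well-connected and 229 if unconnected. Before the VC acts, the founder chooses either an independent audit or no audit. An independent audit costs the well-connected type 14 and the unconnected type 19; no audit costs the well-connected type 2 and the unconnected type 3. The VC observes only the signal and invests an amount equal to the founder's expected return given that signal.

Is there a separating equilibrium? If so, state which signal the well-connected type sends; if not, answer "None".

Try well-connected → audit, unconnected → no audit:
  Under separation the VC infers type exactly: audit → well-connected (pays 270), no audit → unconnected (pays 229).
  Well-connected: audit gives 270 − 14 = 256; no audit gives 229 − 2 = 227. No deviation. ✓
  Unconnected: no audit gives 229 − 3 = 226; audit gives 270 − 19 = 251. Would deviate. ✗
Try well-connected → no audit, unconnected → audit:
  Under separation the VC infers type exactly: no audit → well-connected (pays 270), audit → unconnected (pays 229).
  Well-connected: no audit gives 270 − 2 = 268; audit gives 229 − 14 = 215. No deviation. ✓
  Unconnected: audit gives 229 − 19 = 210; no audit gives 270 − 3 = 267. Would deviate. ✗
Neither assignment is incentive-compatible.

None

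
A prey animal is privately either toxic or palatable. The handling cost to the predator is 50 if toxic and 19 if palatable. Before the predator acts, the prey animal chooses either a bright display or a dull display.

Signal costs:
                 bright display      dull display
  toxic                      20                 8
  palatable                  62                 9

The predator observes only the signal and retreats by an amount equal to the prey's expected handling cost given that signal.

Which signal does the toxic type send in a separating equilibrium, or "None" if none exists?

Try toxic → bright display, palatable → dull display:
  Under separation the predator infers type exactly: bright display → toxic (pays 50), dull display → palatable (pays 19).
  Toxic: bright display gives 50 − 20 = 30; dull display gives 19 − 8 = 11. No deviation. ✓
  Palatable: dull display gives 19 − 9 = 10; bright display gives 50 − 62 = -12. No deviation. ✓
Both hold — the toxic type sends bright display.

bright display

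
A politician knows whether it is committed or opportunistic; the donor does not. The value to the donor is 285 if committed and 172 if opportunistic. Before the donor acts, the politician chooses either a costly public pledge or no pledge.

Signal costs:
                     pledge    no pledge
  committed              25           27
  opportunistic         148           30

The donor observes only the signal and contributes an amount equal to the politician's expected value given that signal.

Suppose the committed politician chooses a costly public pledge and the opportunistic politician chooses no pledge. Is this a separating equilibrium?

Under separation the donor infers type exactly: pledge → committed (pays 285), no pledge → opportunistic (pays 172).
Committed: pledge gives 285 − 25 = 260; no pledge gives 172 − 27 = 145. No deviation. ✓
Opportunistic: no pledge gives 172 − 30 = 142; pledge gives 285 − 148 = 137. No deviation. ✓
Neither type gains from mimicking the other.

Yes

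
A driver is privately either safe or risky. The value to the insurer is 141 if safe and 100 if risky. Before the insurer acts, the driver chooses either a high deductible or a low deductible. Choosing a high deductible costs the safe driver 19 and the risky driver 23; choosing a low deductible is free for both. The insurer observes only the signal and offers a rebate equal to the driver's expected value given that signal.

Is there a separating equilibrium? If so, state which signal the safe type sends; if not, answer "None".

None

Try safe → high deductible, risky → low deductible:
  If types separate, high deductible earns payment 141 and low deductible earns 100.
  Safe: high deductible gives 141 − 19 = 122; low deductible gives 100 − 0 = 100. No deviation. ✓
  Risky: low deductible gives 100 − 0 = 100; high deductible gives 141 − 23 = 118. Would deviate. ✗
Try safe → low deductible, risky → high deductible:
  If types separate, low deductible earns payment 141 and high deductible earns 100.
  Safe: low deductible gives 141 − 0 = 141; high deductible gives 100 − 19 = 81. No deviation. ✓
  Risky: high deductible gives 100 − 23 = 77; low deductible gives 141 − 0 = 141. Would deviate. ✗
Neither assignment is incentive-compatible.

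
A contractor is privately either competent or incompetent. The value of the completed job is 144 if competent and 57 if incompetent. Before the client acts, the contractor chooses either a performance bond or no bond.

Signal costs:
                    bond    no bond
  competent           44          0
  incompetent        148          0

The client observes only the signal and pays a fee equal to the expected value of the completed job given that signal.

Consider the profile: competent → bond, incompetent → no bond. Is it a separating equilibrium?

If types separate, bond earns payment 144 and no bond earns 57.
Competent: bond gives 144 − 44 = 100; no bond gives 57 − 0 = 57. No deviation. ✓
Incompetent: no bond gives 57 − 0 = 57; bond gives 144 − 148 = -4. No deviation. ✓
Neither type gains from mimicking the other.

Yes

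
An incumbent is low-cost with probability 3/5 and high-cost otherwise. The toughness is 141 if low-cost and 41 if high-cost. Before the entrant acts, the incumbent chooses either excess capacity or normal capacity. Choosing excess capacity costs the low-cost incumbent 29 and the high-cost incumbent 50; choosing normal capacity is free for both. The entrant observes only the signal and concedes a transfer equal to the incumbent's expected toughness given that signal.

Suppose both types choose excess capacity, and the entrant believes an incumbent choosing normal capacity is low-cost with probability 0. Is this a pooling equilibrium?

Yes

On the equilibrium path (excess capacity) the entrant holds the prior 3/5 and pays 3/5·141 + 2/5·41 = 101. Off-path (normal capacity) belief 0 gives 0·141 + 1·41 = 41.
Low-cost: excess capacity gives 101 − 29 = 72; normal capacity gives 41 − 0 = 41. Stays. ✓
High-cost: excess capacity gives 101 − 50 = 51; normal capacity gives 41 − 0 = 41. Stays. ✓
Beliefs are Bayes-consistent on-path and both types best-respond.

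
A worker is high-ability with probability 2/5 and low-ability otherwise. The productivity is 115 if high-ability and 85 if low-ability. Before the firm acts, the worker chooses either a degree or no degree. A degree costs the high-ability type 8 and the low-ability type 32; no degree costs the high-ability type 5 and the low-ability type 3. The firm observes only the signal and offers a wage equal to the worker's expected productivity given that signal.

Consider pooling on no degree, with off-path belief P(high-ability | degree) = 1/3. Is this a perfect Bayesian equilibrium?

At the pooled signal (no degree) the firm holds the prior 2/5 and pays 2/5·115 + 3/5·85 = 97. Off-path (degree) belief 1/3 gives 1/3·115 + 2/3·85 = 95.
High-ability: no degree gives 97 − 5 = 92; degree gives 95 − 8 = 87. Stays. ✓
Low-ability: no degree gives 97 − 3 = 94; degree gives 95 − 32 = 63. Stays. ✓

Yes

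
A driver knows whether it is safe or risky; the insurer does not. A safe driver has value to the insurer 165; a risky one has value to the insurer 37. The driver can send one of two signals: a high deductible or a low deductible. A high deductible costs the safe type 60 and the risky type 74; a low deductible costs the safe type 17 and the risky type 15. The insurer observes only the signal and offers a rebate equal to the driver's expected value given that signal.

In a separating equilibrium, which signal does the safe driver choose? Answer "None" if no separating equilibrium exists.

None

Try safe → high deductible, risky → low deductible:
  Under separation the insurer infers type exactly: high deductible → safe (pays 165), low deductible → risky (pays 37).
  Safe: high deductible gives 165 − 60 = 105; low deductible gives 37 − 17 = 20. No deviation. ✓
  Risky: low deductible gives 37 − 15 = 22; high deductible gives 165 − 74 = 91. Would deviate. ✗
Try safe → low deductible, risky → high deductible:
  Under separation the insurer infers type exactly: low deductible → safe (pays 165), high deductible → risky (pays 37).
  Safe: low deductible gives 165 − 17 = 148; high deductible gives 37 − 60 = -23. No deviation. ✓
  Risky: high deductible gives 37 − 74 = -37; low deductible gives 165 − 15 = 150. Would deviate. ✗
Neither assignment is incentive-compatible.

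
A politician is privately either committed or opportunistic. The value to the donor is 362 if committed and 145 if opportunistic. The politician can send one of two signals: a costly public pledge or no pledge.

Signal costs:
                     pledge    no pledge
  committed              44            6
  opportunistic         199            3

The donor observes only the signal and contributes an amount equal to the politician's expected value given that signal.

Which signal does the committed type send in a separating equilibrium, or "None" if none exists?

None

Try committed → pledge, opportunistic → no pledge:
  If types separate, pledge earns payment 362 and no pledge earns 145.
  Committed: pledge gives 362 − 44 = 318; no pledge gives 145 − 6 = 139. No deviation. ✓
  Opportunistic: no pledge gives 145 − 3 = 142; pledge gives 362 − 199 = 163. Would deviate. ✗
Try committed → no pledge, opportunistic → pledge:
  If types separate, no pledge earns payment 362 and pledge earns 145.
  Committed: no pledge gives 362 − 6 = 356; pledge gives 145 − 44 = 101. No deviation. ✓
  Opportunistic: pledge gives 145 − 199 = -54; no pledge gives 362 − 3 = 359. Would deviate. ✗
Neither assignment is incentive-compatible.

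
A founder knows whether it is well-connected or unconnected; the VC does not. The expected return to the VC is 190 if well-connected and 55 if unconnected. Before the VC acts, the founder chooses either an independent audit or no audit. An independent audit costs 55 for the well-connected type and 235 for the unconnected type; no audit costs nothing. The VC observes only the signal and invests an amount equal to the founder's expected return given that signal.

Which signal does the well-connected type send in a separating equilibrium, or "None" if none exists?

Try well-connected → audit, unconnected → no audit:
  Under separation the VC infers type exactly: audit → well-connected (pays 190), no audit → unconnected (pays 55).
  Well-connected: audit gives 190 − 55 = 135; no audit gives 55 − 0 = 55. No deviation. ✓
  Unconnected: no audit gives 55 − 0 = 55; audit gives 190 − 235 = -45. No deviation. ✓
Both hold — the well-connected type sends audit.

audit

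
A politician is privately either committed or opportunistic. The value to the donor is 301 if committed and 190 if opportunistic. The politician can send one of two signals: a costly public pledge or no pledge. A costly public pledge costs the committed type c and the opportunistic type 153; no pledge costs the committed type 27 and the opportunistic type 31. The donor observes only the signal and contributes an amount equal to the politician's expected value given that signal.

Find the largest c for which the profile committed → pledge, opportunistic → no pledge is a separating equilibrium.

138

Under separation: pledge → committed (pays 301); no pledge → opportunistic (pays 190).
Opportunistic: 190 − 31 = 159 ≥ 301 − 153 = 148. Holds regardless of c. ✓
Committed: 301 − c ≥ 190 − 27, so c ≤ 301 − 163 = 138.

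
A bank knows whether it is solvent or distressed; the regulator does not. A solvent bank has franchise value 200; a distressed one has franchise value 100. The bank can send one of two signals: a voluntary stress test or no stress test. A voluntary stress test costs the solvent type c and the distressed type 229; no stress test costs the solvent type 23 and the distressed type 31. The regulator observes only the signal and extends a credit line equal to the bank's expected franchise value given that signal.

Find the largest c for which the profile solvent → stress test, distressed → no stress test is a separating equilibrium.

Under separation: stress test → solvent (pays 200); no stress test → distressed (pays 100).
Distressed: 100 − 31 = 69 ≥ 200 − 229 = -29. Holds regardless of c. ✓
Solvent: 200 − c ≥ 100 − 23, so c ≤ 200 − 77 = 123.

123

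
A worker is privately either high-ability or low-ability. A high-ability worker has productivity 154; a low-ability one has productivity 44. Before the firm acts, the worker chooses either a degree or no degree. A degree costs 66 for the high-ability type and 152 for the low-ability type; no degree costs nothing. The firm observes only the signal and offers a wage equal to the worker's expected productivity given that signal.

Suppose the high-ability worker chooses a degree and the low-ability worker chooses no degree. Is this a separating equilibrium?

Yes

If types separate, degree earns payment 154 and no degree earns 44.
High-ability: degree gives 154 − 66 = 88; no degree gives 44 − 0 = 44. No deviation. ✓
Low-ability: no degree gives 44 − 0 = 44; degree gives 154 − 152 = 2. No deviation. ✓
Both incentive constraints hold.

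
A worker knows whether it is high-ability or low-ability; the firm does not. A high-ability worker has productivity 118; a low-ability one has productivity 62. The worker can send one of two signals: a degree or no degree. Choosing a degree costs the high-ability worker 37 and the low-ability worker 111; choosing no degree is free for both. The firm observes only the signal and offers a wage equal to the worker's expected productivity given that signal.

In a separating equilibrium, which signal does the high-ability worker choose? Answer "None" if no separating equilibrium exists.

Try high-ability → degree, low-ability → no degree:
  Under separation the firm infers type exactly: degree → high-ability (pays 118), no degree → low-ability (pays 62).
  High-ability: degree gives 118 − 37 = 81; no degree gives 62 − 0 = 62. No deviation. ✓
  Low-ability: no degree gives 62 − 0 = 62; degree gives 118 − 111 = 7. No deviation. ✓
Both hold — the high-ability type sends degree.

degree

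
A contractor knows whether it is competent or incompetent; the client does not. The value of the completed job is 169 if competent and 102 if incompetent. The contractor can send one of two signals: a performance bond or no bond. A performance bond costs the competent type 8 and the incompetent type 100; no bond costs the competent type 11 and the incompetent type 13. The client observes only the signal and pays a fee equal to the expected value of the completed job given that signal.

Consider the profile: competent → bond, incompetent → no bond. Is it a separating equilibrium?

Yes

Under separation the client infers type exactly: bond → competent (pays 169), no bond → incompetent (pays 102).
Competent: bond gives 169 − 8 = 161; no bond gives 102 − 11 = 91. No deviation. ✓
Incompetent: no bond gives 102 − 13 = 89; bond gives 169 − 100 = 69. No deviation. ✓
Both incentive constraints hold.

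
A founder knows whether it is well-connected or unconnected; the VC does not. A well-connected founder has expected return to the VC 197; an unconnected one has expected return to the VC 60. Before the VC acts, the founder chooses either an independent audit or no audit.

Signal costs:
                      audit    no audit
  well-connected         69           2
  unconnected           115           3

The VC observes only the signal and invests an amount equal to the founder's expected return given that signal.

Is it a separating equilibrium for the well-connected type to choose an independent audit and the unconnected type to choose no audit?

No

If types separate, audit earns payment 197 and no audit earns 60.
Well-connected: audit gives 197 − 69 = 128; no audit gives 60 − 2 = 58. No deviation. ✓
Unconnected: no audit gives 60 − 3 = 57; audit gives 197 − 115 = 82. Would deviate. ✗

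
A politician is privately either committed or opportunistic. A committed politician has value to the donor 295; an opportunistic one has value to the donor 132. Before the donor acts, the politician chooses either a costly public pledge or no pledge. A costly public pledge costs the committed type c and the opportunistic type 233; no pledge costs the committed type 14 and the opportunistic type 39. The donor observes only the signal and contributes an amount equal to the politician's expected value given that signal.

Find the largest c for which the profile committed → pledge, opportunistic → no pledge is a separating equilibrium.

Under separation: pledge → committed (pays 295); no pledge → opportunistic (pays 132).
Opportunistic: 132 − 39 = 93 ≥ 295 − 233 = 62. Holds regardless of c. ✓
Committed: 295 − c ≥ 132 − 14, so c ≤ 295 − 118 = 177.

177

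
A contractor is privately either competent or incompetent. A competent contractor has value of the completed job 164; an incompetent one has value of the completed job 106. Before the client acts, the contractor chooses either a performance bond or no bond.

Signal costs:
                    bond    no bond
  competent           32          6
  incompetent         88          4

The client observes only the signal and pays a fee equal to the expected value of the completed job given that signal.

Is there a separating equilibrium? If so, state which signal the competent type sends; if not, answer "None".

Try competent → bond, incompetent → no bond:
  If types separate, bond earns payment 164 and no bond earns 106.
  Competent: bond gives 164 − 32 = 132; no bond gives 106 − 6 = 100. No deviation. ✓
  Incompetent: no bond gives 106 − 4 = 102; bond gives 164 − 88 = 76. No deviation. ✓
Both hold — the competent type sends bond.

bond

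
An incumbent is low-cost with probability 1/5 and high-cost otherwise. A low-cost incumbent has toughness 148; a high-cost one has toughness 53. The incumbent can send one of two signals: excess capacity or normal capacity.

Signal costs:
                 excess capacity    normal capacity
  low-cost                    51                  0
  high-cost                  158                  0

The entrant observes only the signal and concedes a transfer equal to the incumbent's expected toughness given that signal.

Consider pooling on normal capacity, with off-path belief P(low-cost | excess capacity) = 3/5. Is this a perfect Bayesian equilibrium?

At the pooled signal (normal capacity) the entrant holds the prior 1/5 and pays 1/5·148 + 4/5·53 = 72. Off-path (excess capacity) belief 3/5 gives 3/5·148 + 2/5·53 = 110.
Low-cost: normal capacity gives 72 − 0 = 72; excess capacity gives 110 − 51 = 59. Stays. ✓
High-cost: normal capacity gives 72 − 0 = 72; excess capacity gives 110 − 158 = -48. Stays. ✓

Yes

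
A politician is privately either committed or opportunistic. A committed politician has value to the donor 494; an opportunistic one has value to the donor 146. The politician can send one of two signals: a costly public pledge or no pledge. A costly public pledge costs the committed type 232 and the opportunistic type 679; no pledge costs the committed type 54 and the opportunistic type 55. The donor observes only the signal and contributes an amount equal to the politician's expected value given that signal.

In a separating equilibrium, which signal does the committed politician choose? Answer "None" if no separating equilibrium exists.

Try committed → pledge, opportunistic → no pledge:
  If types separate, pledge earns payment 494 and no pledge earns 146.
  Committed: pledge gives 494 − 232 = 262; no pledge gives 146 − 54 = 92. No deviation. ✓
  Opportunistic: no pledge gives 146 − 55 = 91; pledge gives 494 − 679 = -185. No deviation. ✓
Both hold — the committed type sends pledge.

pledge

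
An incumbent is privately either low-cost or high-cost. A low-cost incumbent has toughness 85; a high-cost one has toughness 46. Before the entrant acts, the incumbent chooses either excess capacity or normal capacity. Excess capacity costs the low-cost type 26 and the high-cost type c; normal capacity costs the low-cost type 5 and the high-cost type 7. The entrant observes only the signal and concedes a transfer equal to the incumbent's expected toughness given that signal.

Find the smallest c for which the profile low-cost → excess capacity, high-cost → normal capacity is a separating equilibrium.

Under separation: excess capacity → low-cost (pays 85); normal capacity → high-cost (pays 46).
Low-cost: 85 − 26 = 59 ≥ 46 − 5 = 41. Holds regardless of c. ✓
High-cost: 46 − 7 ≥ 85 − c, so c ≥ 85 − 39 = 46.

46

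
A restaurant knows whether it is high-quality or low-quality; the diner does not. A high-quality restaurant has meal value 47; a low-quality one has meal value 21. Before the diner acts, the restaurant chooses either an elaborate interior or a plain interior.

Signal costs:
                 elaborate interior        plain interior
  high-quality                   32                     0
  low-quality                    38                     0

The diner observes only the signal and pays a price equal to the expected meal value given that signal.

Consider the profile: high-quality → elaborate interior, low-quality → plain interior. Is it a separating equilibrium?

No

If types separate, elaborate interior earns payment 47 and plain interior earns 21.
High-quality: elaborate interior gives 47 − 32 = 15; plain interior gives 21 − 0 = 21. Would deviate. ✗
Low-quality: plain interior gives 21 − 0 = 21; elaborate interior gives 47 − 38 = 9. No deviation. ✓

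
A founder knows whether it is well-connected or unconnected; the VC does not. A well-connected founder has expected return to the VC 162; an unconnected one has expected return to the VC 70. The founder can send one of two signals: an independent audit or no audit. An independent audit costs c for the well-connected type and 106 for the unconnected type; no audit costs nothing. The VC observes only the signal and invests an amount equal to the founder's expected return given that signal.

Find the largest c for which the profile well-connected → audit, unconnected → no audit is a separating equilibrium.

Under separation: audit → well-connected (pays 162); no audit → unconnected (pays 70).
Unconnected: 70 − 0 = 70 ≥ 162 − 106 = 56. Holds regardless of c. ✓
Well-connected: 162 − c ≥ 70 − 0, so c ≤ 162 − 70 = 92.

92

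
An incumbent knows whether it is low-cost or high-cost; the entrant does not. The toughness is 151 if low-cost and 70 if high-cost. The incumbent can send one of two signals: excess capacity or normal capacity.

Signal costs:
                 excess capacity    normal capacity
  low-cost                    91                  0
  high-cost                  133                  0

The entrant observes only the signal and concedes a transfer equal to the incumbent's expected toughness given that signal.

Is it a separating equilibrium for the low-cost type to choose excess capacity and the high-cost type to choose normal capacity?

No

Under separation the entrant infers type exactly: excess capacity → low-cost (pays 151), normal capacity → high-cost (pays 70).
Low-cost: excess capacity gives 151 − 91 = 60; normal capacity gives 70 − 0 = 70. Would deviate. ✗
High-cost: normal capacity gives 70 − 0 = 70; excess capacity gives 151 − 133 = 18. No deviation. ✓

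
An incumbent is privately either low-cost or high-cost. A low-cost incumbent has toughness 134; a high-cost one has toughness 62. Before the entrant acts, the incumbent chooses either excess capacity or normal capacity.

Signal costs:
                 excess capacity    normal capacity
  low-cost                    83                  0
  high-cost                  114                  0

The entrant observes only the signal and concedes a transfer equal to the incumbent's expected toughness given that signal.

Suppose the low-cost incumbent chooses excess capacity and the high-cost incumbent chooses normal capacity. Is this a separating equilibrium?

No

If types separate, excess capacity earns payment 134 and normal capacity earns 62.
Low-cost: excess capacity gives 134 − 83 = 51; normal capacity gives 62 − 0 = 62. Would deviate. ✗
High-cost: normal capacity gives 62 − 0 = 62; excess capacity gives 134 − 114 = 20. No deviation. ✓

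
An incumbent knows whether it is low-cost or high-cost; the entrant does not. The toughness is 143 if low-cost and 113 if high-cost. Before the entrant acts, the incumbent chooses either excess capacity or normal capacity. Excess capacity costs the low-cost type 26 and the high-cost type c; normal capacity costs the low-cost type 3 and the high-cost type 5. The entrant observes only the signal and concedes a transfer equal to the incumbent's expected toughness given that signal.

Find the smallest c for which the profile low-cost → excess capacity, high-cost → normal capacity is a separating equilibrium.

Under separation: excess capacity → low-cost (pays 143); normal capacity → high-cost (pays 113).
Low-cost: 143 − 26 = 117 ≥ 113 − 3 = 110. Holds regardless of c. ✓
High-cost: 113 − 5 ≥ 143 − c, so c ≥ 143 − 108 = 35.

35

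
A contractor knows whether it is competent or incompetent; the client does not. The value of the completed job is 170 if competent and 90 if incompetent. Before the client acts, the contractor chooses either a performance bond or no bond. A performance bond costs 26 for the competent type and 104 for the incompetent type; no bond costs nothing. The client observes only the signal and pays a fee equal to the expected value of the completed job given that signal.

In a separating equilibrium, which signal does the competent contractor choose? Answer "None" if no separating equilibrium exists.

Try competent → bond, incompetent → no bond:
  Under separation the client infers type exactly: bond → competent (pays 170), no bond → incompetent (pays 90).
  Competent: bond gives 170 − 26 = 144; no bond gives 90 − 0 = 90. No deviation. ✓
  Incompetent: no bond gives 90 − 0 = 90; bond gives 170 − 104 = 66. No deviation. ✓
Both hold — the competent type sends bond.

bond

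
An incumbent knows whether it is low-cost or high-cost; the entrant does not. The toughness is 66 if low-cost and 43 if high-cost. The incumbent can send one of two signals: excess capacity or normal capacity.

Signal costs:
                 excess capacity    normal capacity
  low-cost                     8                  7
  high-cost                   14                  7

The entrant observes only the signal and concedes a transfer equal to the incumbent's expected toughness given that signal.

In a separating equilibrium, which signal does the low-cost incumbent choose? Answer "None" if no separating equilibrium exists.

Try low-cost → excess capacity, high-cost → normal capacity:
  Under separation the entrant infers type exactly: excess capacity → low-cost (pays 66), normal capacity → high-cost (pays 43).
  Low-cost: excess capacity gives 66 − 8 = 58; normal capacity gives 43 − 7 = 36. No deviation. ✓
  High-cost: normal capacity gives 43 − 7 = 36; excess capacity gives 66 − 14 = 52. Would deviate. ✗
Try low-cost → normal capacity, high-cost → excess capacity:
  Under separation the entrant infers type exactly: normal capacity → low-cost (pays 66), excess capacity → high-cost (pays 43).
  Low-cost: normal capacity gives 66 − 7 = 59; excess capacity gives 43 − 8 = 35. No deviation. ✓
  High-cost: excess capacity gives 43 − 14 = 29; normal capacity gives 66 − 7 = 59. Would deviate. ✗
Neither assignment is incentive-compatible.

None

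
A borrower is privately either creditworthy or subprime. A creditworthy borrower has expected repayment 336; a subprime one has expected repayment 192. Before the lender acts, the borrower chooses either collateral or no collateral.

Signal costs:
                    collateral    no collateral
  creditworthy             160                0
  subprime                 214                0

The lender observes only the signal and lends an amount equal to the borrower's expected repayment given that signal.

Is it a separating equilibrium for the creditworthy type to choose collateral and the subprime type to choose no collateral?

Under separation the lender infers type exactly: collateral → creditworthy (pays 336), no collateral → subprime (pays 192).
Creditworthy: collateral gives 336 − 160 = 176; no collateral gives 192 − 0 = 192. Would deviate. ✗
Subprime: no collateral gives 192 − 0 = 192; collateral gives 336 − 214 = 122. No deviation. ✓

No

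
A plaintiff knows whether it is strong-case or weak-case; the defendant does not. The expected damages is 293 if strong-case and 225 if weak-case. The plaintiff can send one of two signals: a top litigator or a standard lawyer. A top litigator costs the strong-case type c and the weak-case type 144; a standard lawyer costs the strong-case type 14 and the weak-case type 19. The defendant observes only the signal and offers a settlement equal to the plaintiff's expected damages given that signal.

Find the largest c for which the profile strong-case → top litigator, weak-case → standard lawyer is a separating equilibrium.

82

Under separation: top litigator → strong-case (pays 293); standard lawyer → weak-case (pays 225).
Weak-case: 225 − 19 = 206 ≥ 293 − 144 = 149. Holds regardless of c. ✓
Strong-case: 293 − c ≥ 225 − 14, so c ≤ 293 − 211 = 82.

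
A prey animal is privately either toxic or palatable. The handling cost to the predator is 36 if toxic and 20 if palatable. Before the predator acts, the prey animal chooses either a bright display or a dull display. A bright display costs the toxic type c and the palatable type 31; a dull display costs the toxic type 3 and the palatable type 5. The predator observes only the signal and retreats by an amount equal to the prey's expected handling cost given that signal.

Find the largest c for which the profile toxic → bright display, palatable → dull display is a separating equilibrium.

Under separation: bright display → toxic (pays 36); dull display → palatable (pays 20).
Palatable: 20 − 5 = 15 ≥ 36 − 31 = 5. Holds regardless of c. ✓
Toxic: 36 − c ≥ 20 − 3, so c ≤ 36 − 17 = 19.

19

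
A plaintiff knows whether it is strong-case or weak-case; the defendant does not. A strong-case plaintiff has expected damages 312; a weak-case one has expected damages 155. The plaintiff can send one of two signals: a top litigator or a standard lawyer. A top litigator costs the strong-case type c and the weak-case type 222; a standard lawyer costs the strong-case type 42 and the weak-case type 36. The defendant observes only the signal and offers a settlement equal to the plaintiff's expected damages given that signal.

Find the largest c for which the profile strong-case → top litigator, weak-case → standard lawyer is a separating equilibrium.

199

Under separation: top litigator → strong-case (pays 312); standard lawyer → weak-case (pays 155).
Weak-case: 155 − 36 = 119 ≥ 312 − 222 = 90. Holds regardless of c. ✓
Strong-case: 312 − c ≥ 155 − 42, so c ≤ 312 − 113 = 199.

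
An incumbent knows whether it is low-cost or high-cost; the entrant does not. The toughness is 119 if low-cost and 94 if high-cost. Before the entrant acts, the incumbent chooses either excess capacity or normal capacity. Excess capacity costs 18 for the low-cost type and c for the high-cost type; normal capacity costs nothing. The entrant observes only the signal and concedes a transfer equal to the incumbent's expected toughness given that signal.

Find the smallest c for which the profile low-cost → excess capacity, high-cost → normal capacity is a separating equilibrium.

Under separation: excess capacity → low-cost (pays 119); normal capacity → high-cost (pays 94).
Low-cost: 119 − 18 = 101 ≥ 94 − 0 = 94. Holds regardless of c. ✓
High-cost: 94 − 0 ≥ 119 − c, so c ≥ 119 − 94 = 25.

25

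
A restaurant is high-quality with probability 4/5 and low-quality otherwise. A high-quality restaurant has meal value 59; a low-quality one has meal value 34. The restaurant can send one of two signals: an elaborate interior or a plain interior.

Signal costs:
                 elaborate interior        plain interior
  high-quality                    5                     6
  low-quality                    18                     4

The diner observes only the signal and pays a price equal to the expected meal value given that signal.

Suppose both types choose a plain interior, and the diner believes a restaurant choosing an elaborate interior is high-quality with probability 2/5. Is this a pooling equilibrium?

Yes

At the pooled signal (plain interior) the diner holds the prior 4/5 and pays 4/5·59 + 1/5·34 = 54. Off-path (elaborate interior) belief 2/5 gives 2/5·59 + 3/5·34 = 44.
High-quality: plain interior gives 54 − 6 = 48; elaborate interior gives 44 − 5 = 39. Stays. ✓
Low-quality: plain interior gives 54 − 4 = 50; elaborate interior gives 44 − 18 = 26. Stays. ✓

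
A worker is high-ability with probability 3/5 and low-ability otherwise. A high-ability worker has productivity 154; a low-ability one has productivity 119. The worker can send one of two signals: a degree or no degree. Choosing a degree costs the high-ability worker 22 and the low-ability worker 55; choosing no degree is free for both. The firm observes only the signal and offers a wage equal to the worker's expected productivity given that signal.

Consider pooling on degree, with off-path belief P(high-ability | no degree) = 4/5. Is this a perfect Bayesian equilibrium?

No

On the equilibrium path (degree) the firm holds the prior 3/5 and pays 3/5·154 + 2/5·119 = 140. Off-path (no degree) belief 4/5 gives 4/5·154 + 1/5·119 = 147.
High-ability: degree gives 140 − 22 = 118; no degree gives 147 − 0 = 147. Deviates. ✗
Low-ability: degree gives 140 − 55 = 85; no degree gives 147 − 0 = 147. Deviates. ✗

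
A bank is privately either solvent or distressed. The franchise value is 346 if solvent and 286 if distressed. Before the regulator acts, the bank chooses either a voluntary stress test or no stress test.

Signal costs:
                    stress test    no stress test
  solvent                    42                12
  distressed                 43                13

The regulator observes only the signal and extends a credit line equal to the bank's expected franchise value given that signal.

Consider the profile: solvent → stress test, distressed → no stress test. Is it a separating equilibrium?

No

If types separate, stress test earns payment 346 and no stress test earns 286.
Solvent: stress test gives 346 − 42 = 304; no stress test gives 286 − 12 = 274. No deviation. ✓
Distressed: no stress test gives 286 − 13 = 273; stress test gives 346 − 43 = 303. Would deviate. ✗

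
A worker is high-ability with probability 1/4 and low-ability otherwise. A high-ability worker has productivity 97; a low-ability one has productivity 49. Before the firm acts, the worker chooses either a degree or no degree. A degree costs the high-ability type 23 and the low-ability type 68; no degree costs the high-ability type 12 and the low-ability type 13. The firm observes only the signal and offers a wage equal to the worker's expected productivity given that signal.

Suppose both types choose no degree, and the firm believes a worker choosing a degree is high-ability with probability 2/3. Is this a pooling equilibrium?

No

On the equilibrium path (no degree) the firm holds the prior 1/4 and pays 1/4·97 + 3/4·49 = 61. Off-path (degree) belief 2/3 gives 2/3·97 + 1/3·49 = 81.
High-ability: no degree gives 61 − 12 = 49; degree gives 81 − 23 = 58. Deviates. ✗
Low-ability: no degree gives 61 − 13 = 48; degree gives 81 − 68 = 13. Stays. ✓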